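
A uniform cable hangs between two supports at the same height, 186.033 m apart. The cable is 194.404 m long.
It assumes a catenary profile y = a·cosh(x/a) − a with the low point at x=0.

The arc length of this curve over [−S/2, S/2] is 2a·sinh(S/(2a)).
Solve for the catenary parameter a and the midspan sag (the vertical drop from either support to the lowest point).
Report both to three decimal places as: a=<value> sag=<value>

seed: a₀ = √(S³/(24(L−S))) = √(186.033³/(24·8.371)) = 179.015523
iter 1: u=0.519600  f(a)=+1.137e-01  f'(a)=-9.607e-02  a ← 179.015523 − (+1.137e-01/-9.607e-02) = 180.199334
iter 2: u=0.516187  f(a)=+1.138e-03  f'(a)=-9.416e-02  a ← 180.199334 − (+1.138e-03/-9.416e-02) = 180.211420
iter 3: u=0.516152  f(a)=+1.165e-07  f'(a)=-9.414e-02  a ← 180.211420 − (+1.165e-07/-9.414e-02) = 180.211421
iter 4: u=0.516152  f(a)=+0.000e+00  f'(a)=-9.414e-02  a ← 180.211421 − (+0.000e+00/-9.414e-02) = 180.211421
converged: |Δa| < 1e-12 after 4 iterations
sag = a·(cosh(S/(2a)) − 1) = 180.211421·(cosh(0.516152) − 1) = 24.543030
T_max/T_min = cosh(S/(2a)) = 1.136190

a=180.211 sag=24.543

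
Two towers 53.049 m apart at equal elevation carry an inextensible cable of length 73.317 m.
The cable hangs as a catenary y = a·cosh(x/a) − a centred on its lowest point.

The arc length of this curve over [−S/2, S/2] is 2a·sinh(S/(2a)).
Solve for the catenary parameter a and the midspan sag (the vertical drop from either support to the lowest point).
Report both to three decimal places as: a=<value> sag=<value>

a=18.446 sag=22.592

seed: a₀ = √(S³/(24(L−S))) = √(53.049³/(24·20.268)) = 17.518815
iter 1: u=1.514058  f(a)=+2.454e+00  f'(a)=-2.890e+00  a ← 17.518815 − (+2.454e+00/-2.890e+00) = 18.368071
iter 2: u=1.444055  f(a)=+1.897e-01  f'(a)=-2.459e+00  a ← 18.368071 − (+1.897e-01/-2.459e+00) = 18.445243
iter 3: u=1.438013  f(a)=+1.344e-03  f'(a)=-2.424e+00  a ← 18.445243 − (+1.344e-03/-2.424e+00) = 18.445797
iter 4: u=1.437970  f(a)=+6.852e-08  f'(a)=-2.424e+00  a ← 18.445797 − (+6.852e-08/-2.424e+00) = 18.445797
iter 5: u=1.437970  f(a)=+0.000e+00  f'(a)=-2.424e+00  a ← 18.445797 − (+0.000e+00/-2.424e+00) = 18.445797
converged: |Δa| < 1e-12 after 5 iterations
sag = a·(cosh(S/(2a)) − 1) = 18.445797·(cosh(1.437970) − 1) = 22.591906
T_max/T_min = cosh(S/(2a)) = 2.224773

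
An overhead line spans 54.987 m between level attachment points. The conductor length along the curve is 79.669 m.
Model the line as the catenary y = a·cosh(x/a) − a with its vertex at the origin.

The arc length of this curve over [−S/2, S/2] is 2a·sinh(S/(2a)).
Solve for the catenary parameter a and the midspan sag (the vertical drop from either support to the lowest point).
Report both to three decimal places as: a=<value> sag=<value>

a=17.782 sag=25.841

seed: a₀ = √(S³/(24(L−S))) = √(54.987³/(24·24.682)) = 16.753064
iter 1: u=1.641103  f(a)=+3.545e+00  f'(a)=-3.820e+00  a ← 16.753064 − (+3.545e+00/-3.820e+00) = 17.680978
iter 2: u=1.554976  f(a)=+3.158e-01  f'(a)=-3.167e+00  a ← 17.680978 − (+3.158e-01/-3.167e+00) = 17.780695
iter 3: u=1.546256  f(a)=+3.049e-03  f'(a)=-3.107e+00  a ← 17.780695 − (+3.049e-03/-3.107e+00) = 17.781677
iter 4: u=1.546170  f(a)=+2.901e-07  f'(a)=-3.106e+00  a ← 17.781677 − (+2.901e-07/-3.106e+00) = 17.781677
iter 5: u=1.546170  f(a)=+0.000e+00  f'(a)=-3.106e+00  a ← 17.781677 − (+0.000e+00/-3.106e+00) = 17.781677
converged: |Δa| < 1e-12 after 5 iterations
sag = a·(cosh(S/(2a)) − 1) = 17.781677·(cosh(1.546170) − 1) = 25.841430
T_max/T_min = cosh(S/(2a)) = 2.453262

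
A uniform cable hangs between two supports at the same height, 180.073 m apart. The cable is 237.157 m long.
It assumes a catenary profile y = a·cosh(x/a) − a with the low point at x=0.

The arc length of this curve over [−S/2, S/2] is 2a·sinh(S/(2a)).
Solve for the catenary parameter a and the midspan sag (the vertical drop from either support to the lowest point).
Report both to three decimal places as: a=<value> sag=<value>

a=68.187 sag=68.599

seed: a₀ = √(S³/(24(L−S))) = √(180.073³/(24·57.084)) = 65.284500
iter 1: u=1.379141  f(a)=+5.681e+00  f'(a)=-2.105e+00  a ← 65.284500 − (+5.681e+00/-2.105e+00) = 67.983668
iter 2: u=1.324384  f(a)=+3.713e-01  f'(a)=-1.838e+00  a ← 67.983668 − (+3.713e-01/-1.838e+00) = 68.185715
iter 3: u=1.320460  f(a)=+1.832e-03  f'(a)=-1.820e+00  a ← 68.185715 − (+1.832e-03/-1.820e+00) = 68.186722
iter 4: u=1.320440  f(a)=+4.506e-08  f'(a)=-1.820e+00  a ← 68.186722 − (+4.506e-08/-1.820e+00) = 68.186722
iter 5: u=1.320440  f(a)=+2.842e-14  f'(a)=-1.820e+00  a ← 68.186722 − (+2.842e-14/-1.820e+00) = 68.186722
converged: |Δa| < 1e-12 after 5 iterations
sag = a·(cosh(S/(2a)) − 1) = 68.186722·(cosh(1.320440) − 1) = 68.598839
T_max/T_min = cosh(S/(2a)) = 2.006044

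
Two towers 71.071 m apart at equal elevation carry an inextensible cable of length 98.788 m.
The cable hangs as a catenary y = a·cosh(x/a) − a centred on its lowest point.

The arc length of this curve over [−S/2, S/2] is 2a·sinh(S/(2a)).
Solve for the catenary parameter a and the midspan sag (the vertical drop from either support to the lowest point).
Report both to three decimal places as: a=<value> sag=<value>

seed: a₀ = √(S³/(24(L−S))) = √(71.071³/(24·27.717)) = 23.230572
iter 1: u=1.529687  f(a)=+3.429e+00  f'(a)=-2.993e+00  a ← 23.230572 − (+3.429e+00/-2.993e+00) = 24.376265
iter 2: u=1.457791  f(a)=+2.700e-01  f'(a)=-2.539e+00  a ← 24.376265 − (+2.700e-01/-2.539e+00) = 24.482622
iter 3: u=1.451458  f(a)=+1.990e-03  f'(a)=-2.502e+00  a ← 24.482622 − (+1.990e-03/-2.502e+00) = 24.483417
iter 4: u=1.451411  f(a)=+1.099e-07  f'(a)=-2.501e+00  a ← 24.483417 − (+1.099e-07/-2.501e+00) = 24.483417
iter 5: u=1.451411  f(a)=+0.000e+00  f'(a)=-2.501e+00  a ← 24.483417 − (+0.000e+00/-2.501e+00) = 24.483417
converged: |Δa| < 1e-12 after 5 iterations
sag = a·(cosh(S/(2a)) − 1) = 24.483417·(cosh(1.451411) − 1) = 30.645567
T_max/T_min = cosh(S/(2a)) = 2.251687

a=24.483 sag=30.646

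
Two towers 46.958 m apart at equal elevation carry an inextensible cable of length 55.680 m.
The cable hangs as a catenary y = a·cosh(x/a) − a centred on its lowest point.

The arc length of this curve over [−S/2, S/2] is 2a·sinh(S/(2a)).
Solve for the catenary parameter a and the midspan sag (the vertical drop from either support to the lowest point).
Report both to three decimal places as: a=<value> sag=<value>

a=22.836 sag=13.172

seed: a₀ = √(S³/(24(L−S))) = √(46.958³/(24·8.722)) = 22.240816
iter 1: u=1.055672  f(a)=+4.991e-01  f'(a)=-8.753e-01  a ← 22.240816 − (+4.991e-01/-8.753e-01) = 22.811038
iter 2: u=1.029282  f(a)=+1.984e-02  f'(a)=-8.070e-01  a ← 22.811038 − (+1.984e-02/-8.070e-01) = 22.835623
iter 3: u=1.028174  f(a)=+3.422e-05  f'(a)=-8.042e-01  a ← 22.835623 − (+3.422e-05/-8.042e-01) = 22.835666
iter 4: u=1.028172  f(a)=+1.022e-10  f'(a)=-8.042e-01  a ← 22.835666 − (+1.022e-10/-8.042e-01) = 22.835666
iter 5: u=1.028172  f(a)=-7.105e-15  f'(a)=-8.042e-01  a ← 22.835666 − (-7.105e-15/-8.042e-01) = 22.835666
converged: |Δa| < 1e-12 after 5 iterations
sag = a·(cosh(S/(2a)) − 1) = 22.835666·(cosh(1.028172) − 1) = 13.171739
T_max/T_min = cosh(S/(2a)) = 1.576806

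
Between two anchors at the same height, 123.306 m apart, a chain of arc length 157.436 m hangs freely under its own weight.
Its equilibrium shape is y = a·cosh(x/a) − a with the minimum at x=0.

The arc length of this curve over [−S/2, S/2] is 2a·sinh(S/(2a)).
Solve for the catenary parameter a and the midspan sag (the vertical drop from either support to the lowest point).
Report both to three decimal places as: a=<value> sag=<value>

a=49.713 sag=43.389

seed: a₀ = √(S³/(24(L−S))) = √(123.306³/(24·34.130)) = 47.841253
iter 1: u=1.288700  f(a)=+2.949e+00  f'(a)=-1.678e+00  a ← 47.841253 − (+2.949e+00/-1.678e+00) = 49.598290
iter 2: u=1.243047  f(a)=+1.702e-01  f'(a)=-1.490e+00  a ← 49.598290 − (+1.702e-01/-1.490e+00) = 49.712573
iter 3: u=1.240189  f(a)=+6.443e-04  f'(a)=-1.478e+00  a ← 49.712573 − (+6.443e-04/-1.478e+00) = 49.713009
iter 4: u=1.240178  f(a)=+9.305e-09  f'(a)=-1.478e+00  a ← 49.713009 − (+9.305e-09/-1.478e+00) = 49.713009
iter 5: u=1.240178  f(a)=+0.000e+00  f'(a)=-1.478e+00  a ← 49.713009 − (+0.000e+00/-1.478e+00) = 49.713009
converged: |Δa| < 1e-12 after 5 iterations
sag = a·(cosh(S/(2a)) − 1) = 49.713009·(cosh(1.240178) − 1) = 43.388585
T_max/T_min = cosh(S/(2a)) = 1.872781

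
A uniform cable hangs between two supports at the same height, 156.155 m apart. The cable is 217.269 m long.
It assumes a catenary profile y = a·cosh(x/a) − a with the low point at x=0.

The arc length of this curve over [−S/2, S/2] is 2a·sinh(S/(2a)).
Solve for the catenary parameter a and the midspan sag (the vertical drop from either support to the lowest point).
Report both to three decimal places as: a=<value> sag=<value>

seed: a₀ = √(S³/(24(L−S))) = √(156.155³/(24·61.114)) = 50.951605
iter 1: u=1.532385  f(a)=+7.590e+00  f'(a)=-3.012e+00  a ← 50.951605 − (+7.590e+00/-3.012e+00) = 53.471871
iter 2: u=1.460160  f(a)=+5.995e-01  f'(a)=-2.553e+00  a ← 53.471871 − (+5.995e-01/-2.553e+00) = 53.706690
iter 3: u=1.453776  f(a)=+4.449e-03  f'(a)=-2.515e+00  a ← 53.706690 − (+4.449e-03/-2.515e+00) = 53.708459
iter 4: u=1.453728  f(a)=+2.490e-07  f'(a)=-2.515e+00  a ← 53.708459 − (+2.490e-07/-2.515e+00) = 53.708459
iter 5: u=1.453728  f(a)=+0.000e+00  f'(a)=-2.515e+00  a ← 53.708459 − (+0.000e+00/-2.515e+00) = 53.708459
converged: |Δa| < 1e-12 after 5 iterations
sag = a·(cosh(S/(2a)) − 1) = 53.708459·(cosh(1.453728) − 1) = 67.477568
T_max/T_min = cosh(S/(2a)) = 2.256368

a=53.708 sag=67.478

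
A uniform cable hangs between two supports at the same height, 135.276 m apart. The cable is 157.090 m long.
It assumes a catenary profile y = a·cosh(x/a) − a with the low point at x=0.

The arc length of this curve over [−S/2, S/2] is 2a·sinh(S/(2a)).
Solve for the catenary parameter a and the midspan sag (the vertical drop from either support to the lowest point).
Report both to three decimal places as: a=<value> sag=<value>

a=70.368 sag=35.088

seed: a₀ = √(S³/(24(L−S))) = √(135.276³/(24·21.814)) = 68.763481
iter 1: u=0.983633  f(a)=+1.080e+00  f'(a)=-6.980e-01  a ← 68.763481 − (+1.080e+00/-6.980e-01) = 70.310632
iter 2: u=0.961988  f(a)=+3.752e-02  f'(a)=-6.503e-01  a ← 70.310632 − (+3.752e-02/-6.503e-01) = 70.368335
iter 3: u=0.961199  f(a)=+4.891e-05  f'(a)=-6.486e-01  a ← 70.368335 − (+4.891e-05/-6.486e-01) = 70.368410
iter 4: u=0.961198  f(a)=+8.336e-11  f'(a)=-6.486e-01  a ← 70.368410 − (+8.336e-11/-6.486e-01) = 70.368410
iter 5: u=0.961198  f(a)=-5.684e-14  f'(a)=-6.486e-01  a ← 70.368410 − (-5.684e-14/-6.486e-01) = 70.368410
converged: |Δa| < 1e-12 after 5 iterations
sag = a·(cosh(S/(2a)) − 1) = 70.368410·(cosh(0.961198) − 1) = 35.087885
T_max/T_min = cosh(S/(2a)) = 1.498631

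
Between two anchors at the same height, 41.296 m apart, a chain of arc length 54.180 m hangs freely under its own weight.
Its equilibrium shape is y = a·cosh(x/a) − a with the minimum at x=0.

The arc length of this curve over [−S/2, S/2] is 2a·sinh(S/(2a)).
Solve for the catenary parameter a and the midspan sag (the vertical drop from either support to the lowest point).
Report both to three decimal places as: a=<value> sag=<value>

seed: a₀ = √(S³/(24(L−S))) = √(41.296³/(24·12.884)) = 15.091451
iter 1: u=1.368192  f(a)=+1.261e+00  f'(a)=-2.049e+00  a ← 15.091451 − (+1.261e+00/-2.049e+00) = 15.706849
iter 2: u=1.314586  f(a)=+8.124e-02  f'(a)=-1.793e+00  a ← 15.706849 − (+8.124e-02/-1.793e+00) = 15.752159
iter 3: u=1.310804  f(a)=+3.885e-04  f'(a)=-1.776e+00  a ← 15.752159 − (+3.885e-04/-1.776e+00) = 15.752378
iter 4: u=1.310786  f(a)=+8.978e-09  f'(a)=-1.776e+00  a ← 15.752378 − (+8.978e-09/-1.776e+00) = 15.752378
iter 5: u=1.310786  f(a)=+7.105e-15  f'(a)=-1.776e+00  a ← 15.752378 − (+7.105e-15/-1.776e+00) = 15.752378
converged: |Δa| < 1e-12 after 5 iterations
sag = a·(cosh(S/(2a)) − 1) = 15.752378·(cosh(1.310786) − 1) = 15.584589
T_max/T_min = cosh(S/(2a)) = 1.989348

a=15.752 sag=15.585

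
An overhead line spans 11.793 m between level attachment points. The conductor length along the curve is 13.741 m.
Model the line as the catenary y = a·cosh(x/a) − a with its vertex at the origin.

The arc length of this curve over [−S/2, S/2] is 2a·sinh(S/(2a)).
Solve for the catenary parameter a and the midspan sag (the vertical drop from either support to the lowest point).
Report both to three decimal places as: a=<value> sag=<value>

seed: a₀ = √(S³/(24(L−S))) = √(11.793³/(24·1.948)) = 5.922927
iter 1: u=0.995538  f(a)=+9.884e-02  f'(a)=-7.253e-01  a ← 5.922927 − (+9.884e-02/-7.253e-01) = 6.059200
iter 2: u=0.973148  f(a)=+3.514e-03  f'(a)=-6.746e-01  a ← 6.059200 − (+3.514e-03/-6.746e-01) = 6.064409
iter 3: u=0.972312  f(a)=+4.805e-06  f'(a)=-6.727e-01  a ← 6.064409 − (+4.805e-06/-6.727e-01) = 6.064416
iter 4: u=0.972311  f(a)=+9.008e-12  f'(a)=-6.727e-01  a ← 6.064416 − (+9.008e-12/-6.727e-01) = 6.064416
iter 5: u=0.972311  f(a)=+1.776e-15  f'(a)=-6.727e-01  a ← 6.064416 − (+1.776e-15/-6.727e-01) = 6.064416
converged: |Δa| < 1e-12 after 5 iterations
sag = a·(cosh(S/(2a)) − 1) = 6.064416·(cosh(0.972311) − 1) = 3.099694
T_max/T_min = cosh(S/(2a)) = 1.511128

a=6.064 sag=3.100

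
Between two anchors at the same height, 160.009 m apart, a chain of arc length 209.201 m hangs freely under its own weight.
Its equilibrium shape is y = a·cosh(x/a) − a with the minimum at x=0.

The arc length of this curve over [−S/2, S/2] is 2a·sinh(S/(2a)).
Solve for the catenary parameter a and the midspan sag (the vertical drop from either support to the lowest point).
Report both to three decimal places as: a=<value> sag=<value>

a=61.451 sag=59.865

seed: a₀ = √(S³/(24(L−S))) = √(160.009³/(24·49.192)) = 58.906573
iter 1: u=1.358159  f(a)=+4.741e+00  f'(a)=-1.999e+00  a ← 58.906573 − (+4.741e+00/-1.999e+00) = 61.278168
iter 2: u=1.305595  f(a)=+3.014e-01  f'(a)=-1.752e+00  a ← 61.278168 − (+3.014e-01/-1.752e+00) = 61.450141
iter 3: u=1.301942  f(a)=+1.400e-03  f'(a)=-1.736e+00  a ← 61.450141 − (+1.400e-03/-1.736e+00) = 61.450947
iter 4: u=1.301925  f(a)=+3.055e-08  f'(a)=-1.736e+00  a ← 61.450947 − (+3.055e-08/-1.736e+00) = 61.450948
iter 5: u=1.301925  f(a)=+2.842e-14  f'(a)=-1.736e+00  a ← 61.450948 − (+2.842e-14/-1.736e+00) = 61.450948
converged: |Δa| < 1e-12 after 5 iterations
sag = a·(cosh(S/(2a)) − 1) = 61.450948·(cosh(1.301925) − 1) = 59.864689
T_max/T_min = cosh(S/(2a)) = 1.974187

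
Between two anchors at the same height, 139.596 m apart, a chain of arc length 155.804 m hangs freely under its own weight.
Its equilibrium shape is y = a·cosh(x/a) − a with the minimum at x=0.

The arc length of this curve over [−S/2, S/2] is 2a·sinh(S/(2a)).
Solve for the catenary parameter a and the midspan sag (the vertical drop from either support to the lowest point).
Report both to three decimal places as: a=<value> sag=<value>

seed: a₀ = √(S³/(24(L−S))) = √(139.596³/(24·16.208)) = 83.625577
iter 1: u=0.834649  f(a)=+5.740e-01  f'(a)=-4.153e-01  a ← 83.625577 − (+5.740e-01/-4.153e-01) = 85.007680
iter 2: u=0.821079  f(a)=+1.454e-02  f'(a)=-3.945e-01  a ← 85.007680 − (+1.454e-02/-3.945e-01) = 85.044535
iter 3: u=0.820723  f(a)=+9.866e-06  f'(a)=-3.940e-01  a ← 85.044535 − (+9.866e-06/-3.940e-01) = 85.044560
iter 4: u=0.820723  f(a)=+4.547e-12  f'(a)=-3.940e-01  a ← 85.044560 − (+4.547e-12/-3.940e-01) = 85.044560
converged: |Δa| < 1e-12 after 4 iterations
sag = a·(cosh(S/(2a)) − 1) = 85.044560·(cosh(0.820723) − 1) = 30.286697
T_max/T_min = cosh(S/(2a)) = 1.356127

a=85.045 sag=30.287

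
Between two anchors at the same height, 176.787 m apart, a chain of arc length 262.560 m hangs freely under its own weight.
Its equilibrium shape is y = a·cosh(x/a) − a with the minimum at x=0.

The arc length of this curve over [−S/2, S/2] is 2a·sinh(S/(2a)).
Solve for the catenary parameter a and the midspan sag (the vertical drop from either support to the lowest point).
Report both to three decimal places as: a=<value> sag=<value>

a=55.223 sag=87.199

seed: a₀ = √(S³/(24(L−S))) = √(176.787³/(24·85.773)) = 51.807731
iter 1: u=1.706184  f(a)=+1.339e+01  f'(a)=-4.381e+00  a ← 51.807731 − (+1.339e+01/-4.381e+00) = 54.863203
iter 2: u=1.611162  f(a)=+1.276e+00  f'(a)=-3.582e+00  a ← 54.863203 − (+1.276e+00/-3.582e+00) = 55.219272
iter 3: u=1.600773  f(a)=+1.428e-02  f'(a)=-3.503e+00  a ← 55.219272 − (+1.428e-02/-3.503e+00) = 55.223348
iter 4: u=1.600654  f(a)=+1.833e-06  f'(a)=-3.502e+00  a ← 55.223348 − (+1.833e-06/-3.502e+00) = 55.223349
iter 5: u=1.600654  f(a)=-5.684e-14  f'(a)=-3.502e+00  a ← 55.223349 − (-5.684e-14/-3.502e+00) = 55.223349
converged: |Δa| < 1e-12 after 5 iterations
sag = a·(cosh(S/(2a)) − 1) = 55.223349·(cosh(1.600654) − 1) = 87.198758
T_max/T_min = cosh(S/(2a)) = 2.579020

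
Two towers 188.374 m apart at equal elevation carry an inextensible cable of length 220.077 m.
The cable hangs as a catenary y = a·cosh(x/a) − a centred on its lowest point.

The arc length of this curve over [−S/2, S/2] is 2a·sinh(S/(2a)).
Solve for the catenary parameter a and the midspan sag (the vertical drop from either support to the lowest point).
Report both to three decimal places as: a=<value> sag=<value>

seed: a₀ = √(S³/(24(L−S))) = √(188.374³/(24·31.703)) = 93.729357
iter 1: u=1.004883  f(a)=+1.640e+00  f'(a)=-7.473e-01  a ← 93.729357 − (+1.640e+00/-7.473e-01) = 95.923518
iter 2: u=0.981897  f(a)=+5.934e-02  f'(a)=-6.941e-01  a ← 95.923518 − (+5.934e-02/-6.941e-01) = 96.009016
iter 3: u=0.981022  f(a)=+8.420e-05  f'(a)=-6.921e-01  a ← 96.009016 − (+8.420e-05/-6.921e-01) = 96.009138
iter 4: u=0.981021  f(a)=+1.701e-10  f'(a)=-6.921e-01  a ← 96.009138 − (+1.701e-10/-6.921e-01) = 96.009138
iter 5: u=0.981021  f(a)=+0.000e+00  f'(a)=-6.921e-01  a ← 96.009138 − (+0.000e+00/-6.921e-01) = 96.009138
converged: |Δa| < 1e-12 after 5 iterations
sag = a·(cosh(S/(2a)) − 1) = 96.009138·(cosh(0.981021) − 1) = 50.025879
T_max/T_min = cosh(S/(2a)) = 1.521053

a=96.009 sag=50.026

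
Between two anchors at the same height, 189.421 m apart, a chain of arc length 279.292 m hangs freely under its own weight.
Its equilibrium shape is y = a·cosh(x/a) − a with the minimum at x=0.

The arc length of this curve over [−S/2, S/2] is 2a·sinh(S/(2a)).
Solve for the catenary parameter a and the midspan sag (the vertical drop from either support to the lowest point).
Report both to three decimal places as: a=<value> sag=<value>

a=59.760 sag=92.135

seed: a₀ = √(S³/(24(L−S))) = √(189.421³/(24·89.871)) = 56.134102
iter 1: u=1.687219  f(a)=+1.369e+01  f'(a)=-4.211e+00  a ← 56.134102 − (+1.369e+01/-4.211e+00) = 59.385873
iter 2: u=1.594832  f(a)=+1.280e+00  f'(a)=-3.458e+00  a ← 59.385873 − (+1.280e+00/-3.458e+00) = 59.756092
iter 3: u=1.584951  f(a)=+1.373e-02  f'(a)=-3.384e+00  a ← 59.756092 − (+1.373e-02/-3.384e+00) = 59.760150
iter 4: u=1.584844  f(a)=+1.618e-06  f'(a)=-3.383e+00  a ← 59.760150 − (+1.618e-06/-3.383e+00) = 59.760151
iter 5: u=1.584844  f(a)=+5.684e-14  f'(a)=-3.383e+00  a ← 59.760151 − (+5.684e-14/-3.383e+00) = 59.760151
converged: |Δa| < 1e-12 after 5 iterations
sag = a·(cosh(S/(2a)) − 1) = 59.760151·(cosh(1.584844) − 1) = 92.135474
T_max/T_min = cosh(S/(2a)) = 2.541754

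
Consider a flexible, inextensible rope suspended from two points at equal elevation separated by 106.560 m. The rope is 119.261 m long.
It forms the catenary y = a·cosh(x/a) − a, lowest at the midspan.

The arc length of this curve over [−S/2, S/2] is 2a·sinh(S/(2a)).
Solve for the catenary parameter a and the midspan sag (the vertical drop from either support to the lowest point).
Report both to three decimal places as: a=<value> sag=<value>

seed: a₀ = √(S³/(24(L−S))) = √(106.560³/(24·12.701)) = 63.003799
iter 1: u=0.845663  f(a)=+4.620e-01  f'(a)=-4.328e-01  a ← 63.003799 − (+4.620e-01/-4.328e-01) = 64.071278
iter 2: u=0.831574  f(a)=+1.200e-02  f'(a)=-4.105e-01  a ← 64.071278 − (+1.200e-02/-4.105e-01) = 64.100514
iter 3: u=0.831195  f(a)=+8.581e-06  f'(a)=-4.100e-01  a ← 64.100514 − (+8.581e-06/-4.100e-01) = 64.100535
iter 4: u=0.831194  f(a)=+4.377e-12  f'(a)=-4.100e-01  a ← 64.100535 − (+4.377e-12/-4.100e-01) = 64.100535
converged: |Δa| < 1e-12 after 4 iterations
sag = a·(cosh(S/(2a)) − 1) = 64.100535·(cosh(0.831194) − 1) = 23.447595
T_max/T_min = cosh(S/(2a)) = 1.365794

a=64.101 sag=23.448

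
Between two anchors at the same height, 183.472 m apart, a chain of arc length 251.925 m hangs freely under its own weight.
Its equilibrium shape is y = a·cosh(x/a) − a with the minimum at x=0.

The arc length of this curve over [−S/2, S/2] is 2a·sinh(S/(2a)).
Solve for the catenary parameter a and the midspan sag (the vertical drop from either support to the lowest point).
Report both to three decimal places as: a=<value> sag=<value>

a=64.487 sag=77.023

seed: a₀ = √(S³/(24(L−S))) = √(183.472³/(24·68.453)) = 61.313037
iter 1: u=1.496191  f(a)=+8.083e+00  f'(a)=-2.774e+00  a ← 61.313037 − (+8.083e+00/-2.774e+00) = 64.226524
iter 2: u=1.428320  f(a)=+6.119e-01  f'(a)=-2.369e+00  a ← 64.226524 − (+6.119e-01/-2.369e+00) = 64.484815
iter 3: u=1.422598  f(a)=+4.141e-03  f'(a)=-2.337e+00  a ← 64.484815 − (+4.141e-03/-2.337e+00) = 64.486587
iter 4: u=1.422559  f(a)=+1.924e-07  f'(a)=-2.337e+00  a ← 64.486587 − (+1.924e-07/-2.337e+00) = 64.486587
iter 5: u=1.422559  f(a)=-2.842e-14  f'(a)=-2.337e+00  a ← 64.486587 − (-2.842e-14/-2.337e+00) = 64.486587
converged: |Δa| < 1e-12 after 5 iterations
sag = a·(cosh(S/(2a)) − 1) = 64.486587·(cosh(1.422559) − 1) = 77.023382
T_max/T_min = cosh(S/(2a)) = 2.194409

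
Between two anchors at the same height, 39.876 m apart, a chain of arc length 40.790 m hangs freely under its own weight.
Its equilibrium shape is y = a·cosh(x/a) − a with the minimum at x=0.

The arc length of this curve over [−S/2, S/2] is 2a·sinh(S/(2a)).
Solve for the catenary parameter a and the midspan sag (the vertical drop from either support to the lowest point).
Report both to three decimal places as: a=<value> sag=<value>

seed: a₀ = √(S³/(24(L−S))) = √(39.876³/(24·0.914)) = 53.763640
iter 1: u=0.370845  f(a)=+6.306e-03  f'(a)=-3.447e-02  a ← 53.763640 − (+6.306e-03/-3.447e-02) = 53.946566
iter 2: u=0.369588  f(a)=+3.233e-05  f'(a)=-3.412e-02  a ← 53.946566 − (+3.233e-05/-3.412e-02) = 53.947513
iter 3: u=0.369581  f(a)=+8.594e-10  f'(a)=-3.412e-02  a ← 53.947513 − (+8.594e-10/-3.412e-02) = 53.947513
iter 4: u=0.369581  f(a)=+0.000e+00  f'(a)=-3.412e-02  a ← 53.947513 − (+0.000e+00/-3.412e-02) = 53.947513
converged: |Δa| < 1e-12 after 4 iterations
sag = a·(cosh(S/(2a)) − 1) = 53.947513·(cosh(0.369581) − 1) = 3.726486
T_max/T_min = cosh(S/(2a)) = 1.069076

a=53.948 sag=3.726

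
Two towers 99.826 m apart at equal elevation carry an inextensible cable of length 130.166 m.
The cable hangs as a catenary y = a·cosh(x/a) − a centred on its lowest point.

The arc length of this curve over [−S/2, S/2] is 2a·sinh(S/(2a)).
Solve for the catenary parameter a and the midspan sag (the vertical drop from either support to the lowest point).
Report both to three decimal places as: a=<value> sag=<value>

a=38.541 sag=37.098

seed: a₀ = √(S³/(24(L−S))) = √(99.826³/(24·30.340)) = 36.961713
iter 1: u=1.350397  f(a)=+2.890e+00  f'(a)=-1.961e+00  a ← 36.961713 − (+2.890e+00/-1.961e+00) = 38.435045
iter 2: u=1.298633  f(a)=+1.818e-01  f'(a)=-1.722e+00  a ← 38.435045 − (+1.818e-01/-1.722e+00) = 38.540620
iter 3: u=1.295075  f(a)=+8.259e-04  f'(a)=-1.706e+00  a ← 38.540620 − (+8.259e-04/-1.706e+00) = 38.541104
iter 4: u=1.295059  f(a)=+1.722e-08  f'(a)=-1.706e+00  a ← 38.541104 − (+1.722e-08/-1.706e+00) = 38.541104
iter 5: u=1.295059  f(a)=+2.842e-14  f'(a)=-1.706e+00  a ← 38.541104 − (+2.842e-14/-1.706e+00) = 38.541104
converged: |Δa| < 1e-12 after 5 iterations
sag = a·(cosh(S/(2a)) − 1) = 38.541104·(cosh(1.295059) − 1) = 37.097600
T_max/T_min = cosh(S/(2a)) = 1.962546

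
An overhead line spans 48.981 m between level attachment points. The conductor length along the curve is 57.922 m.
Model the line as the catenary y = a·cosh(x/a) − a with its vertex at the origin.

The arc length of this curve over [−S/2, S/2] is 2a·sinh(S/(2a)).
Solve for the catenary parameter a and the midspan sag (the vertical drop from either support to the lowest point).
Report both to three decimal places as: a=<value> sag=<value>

seed: a₀ = √(S³/(24(L−S))) = √(48.981³/(24·8.941)) = 23.401452
iter 1: u=1.046538  f(a)=+5.026e-01  f'(a)=-8.512e-01  a ← 23.401452 − (+5.026e-01/-8.512e-01) = 23.991921
iter 2: u=1.020781  f(a)=+1.965e-02  f'(a)=-7.858e-01  a ← 23.991921 − (+1.965e-02/-7.858e-01) = 24.016929
iter 3: u=1.019718  f(a)=+3.275e-05  f'(a)=-7.832e-01  a ← 24.016929 − (+3.275e-05/-7.832e-01) = 24.016971
iter 4: u=1.019716  f(a)=+9.130e-11  f'(a)=-7.832e-01  a ← 24.016971 − (+9.130e-11/-7.832e-01) = 24.016971
iter 5: u=1.019716  f(a)=-7.105e-15  f'(a)=-7.832e-01  a ← 24.016971 − (-7.105e-15/-7.832e-01) = 24.016971
converged: |Δa| < 1e-12 after 5 iterations
sag = a·(cosh(S/(2a)) − 1) = 24.016971·(cosh(1.019716) − 1) = 13.606883
T_max/T_min = cosh(S/(2a)) = 1.566553

a=24.017 sag=13.607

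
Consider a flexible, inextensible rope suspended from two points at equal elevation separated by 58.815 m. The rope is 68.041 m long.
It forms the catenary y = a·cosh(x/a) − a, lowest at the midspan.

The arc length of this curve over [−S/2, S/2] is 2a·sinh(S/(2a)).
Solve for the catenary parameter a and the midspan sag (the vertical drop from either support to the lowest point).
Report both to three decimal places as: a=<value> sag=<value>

a=31.001 sag=15.026

seed: a₀ = √(S³/(24(L−S))) = √(58.815³/(24·9.226)) = 30.312364
iter 1: u=0.970149  f(a)=+4.440e-01  f'(a)=-6.680e-01  a ← 30.312364 − (+4.440e-01/-6.680e-01) = 30.977095
iter 2: u=0.949330  f(a)=+1.503e-02  f'(a)=-6.235e-01  a ← 30.977095 − (+1.503e-02/-6.235e-01) = 31.001196
iter 3: u=0.948592  f(a)=+1.854e-05  f'(a)=-6.219e-01  a ← 31.001196 − (+1.854e-05/-6.219e-01) = 31.001226
iter 4: u=0.948592  f(a)=+2.831e-11  f'(a)=-6.219e-01  a ← 31.001226 − (+2.831e-11/-6.219e-01) = 31.001226
iter 5: u=0.948592  f(a)=+0.000e+00  f'(a)=-6.219e-01  a ← 31.001226 − (+0.000e+00/-6.219e-01) = 31.001226
converged: |Δa| < 1e-12 after 5 iterations
sag = a·(cosh(S/(2a)) − 1) = 31.001226·(cosh(0.948592) − 1) = 15.025619
T_max/T_min = cosh(S/(2a)) = 1.484678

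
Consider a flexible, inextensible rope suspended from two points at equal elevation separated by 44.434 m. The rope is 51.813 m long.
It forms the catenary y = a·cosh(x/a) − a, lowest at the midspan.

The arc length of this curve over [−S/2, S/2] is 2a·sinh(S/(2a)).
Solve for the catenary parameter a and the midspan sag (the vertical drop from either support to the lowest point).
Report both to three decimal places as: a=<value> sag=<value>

seed: a₀ = √(S³/(24(L−S))) = √(44.434³/(24·7.379)) = 22.257108
iter 1: u=0.998198  f(a)=+3.765e-01  f'(a)=-7.315e-01  a ← 22.257108 − (+3.765e-01/-7.315e-01) = 22.771733
iter 2: u=0.975639  f(a)=+1.345e-02  f'(a)=-6.801e-01  a ← 22.771733 − (+1.345e-02/-6.801e-01) = 22.791514
iter 3: u=0.974793  f(a)=+1.859e-05  f'(a)=-6.782e-01  a ← 22.791514 − (+1.859e-05/-6.782e-01) = 22.791541
iter 4: u=0.974791  f(a)=+3.560e-11  f'(a)=-6.782e-01  a ← 22.791541 − (+3.560e-11/-6.782e-01) = 22.791541
iter 5: u=0.974791  f(a)=+0.000e+00  f'(a)=-6.782e-01  a ← 22.791541 − (+0.000e+00/-6.782e-01) = 22.791541
converged: |Δa| < 1e-12 after 5 iterations
sag = a·(cosh(S/(2a)) − 1) = 22.791541·(cosh(0.974791) − 1) = 11.713547
T_max/T_min = cosh(S/(2a)) = 1.513943

a=22.792 sag=11.714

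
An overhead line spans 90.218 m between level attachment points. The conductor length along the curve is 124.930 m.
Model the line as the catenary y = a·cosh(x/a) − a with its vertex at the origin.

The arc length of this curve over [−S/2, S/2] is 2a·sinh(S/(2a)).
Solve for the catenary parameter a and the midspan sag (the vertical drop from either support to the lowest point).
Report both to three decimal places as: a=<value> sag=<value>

seed: a₀ = √(S³/(24(L−S))) = √(90.218³/(24·34.712)) = 29.688917
iter 1: u=1.519389  f(a)=+4.234e+00  f'(a)=-2.925e+00  a ← 29.688917 − (+4.234e+00/-2.925e+00) = 31.136653
iter 2: u=1.448743  f(a)=+3.294e-01  f'(a)=-2.486e+00  a ← 31.136653 − (+3.294e-01/-2.486e+00) = 31.269173
iter 3: u=1.442603  f(a)=+2.366e-03  f'(a)=-2.450e+00  a ← 31.269173 − (+2.366e-03/-2.450e+00) = 31.270138
iter 4: u=1.442558  f(a)=+1.239e-07  f'(a)=-2.450e+00  a ← 31.270138 − (+1.239e-07/-2.450e+00) = 31.270138
iter 5: u=1.442558  f(a)=+1.421e-14  f'(a)=-2.450e+00  a ← 31.270138 − (+1.421e-14/-2.450e+00) = 31.270138
converged: |Δa| < 1e-12 after 5 iterations
sag = a·(cosh(S/(2a)) − 1) = 31.270138·(cosh(1.442558) − 1) = 38.584695
T_max/T_min = cosh(S/(2a)) = 2.233915

a=31.270 sag=38.585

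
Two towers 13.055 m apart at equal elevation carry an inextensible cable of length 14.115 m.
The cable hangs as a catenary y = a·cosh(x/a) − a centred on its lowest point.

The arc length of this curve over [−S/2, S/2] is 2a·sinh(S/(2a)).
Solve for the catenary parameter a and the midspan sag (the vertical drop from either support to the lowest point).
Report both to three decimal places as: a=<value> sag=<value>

seed: a₀ = √(S³/(24(L−S))) = √(13.055³/(24·1.060)) = 9.352049
iter 1: u=0.697975  f(a)=+2.612e-02  f'(a)=-2.379e-01  a ← 9.352049 − (+2.612e-02/-2.379e-01) = 9.461837
iter 2: u=0.689877  f(a)=+4.671e-04  f'(a)=-2.295e-01  a ← 9.461837 − (+4.671e-04/-2.295e-01) = 9.463873
iter 3: u=0.689728  f(a)=+1.554e-07  f'(a)=-2.293e-01  a ← 9.463873 − (+1.554e-07/-2.293e-01) = 9.463873
iter 4: u=0.689728  f(a)=+1.776e-14  f'(a)=-2.293e-01  a ← 9.463873 − (+1.776e-14/-2.293e-01) = 9.463873
converged: |Δa| < 1e-12 after 4 iterations
sag = a·(cosh(S/(2a)) − 1) = 9.463873·(cosh(0.689728) − 1) = 2.341770
T_max/T_min = cosh(S/(2a)) = 1.247443

a=9.464 sag=2.342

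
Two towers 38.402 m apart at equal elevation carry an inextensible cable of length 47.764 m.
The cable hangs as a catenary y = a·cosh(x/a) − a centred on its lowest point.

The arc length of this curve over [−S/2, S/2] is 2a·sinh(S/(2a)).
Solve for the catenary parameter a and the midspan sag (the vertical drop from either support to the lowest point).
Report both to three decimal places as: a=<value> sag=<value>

seed: a₀ = √(S³/(24(L−S))) = √(38.402³/(24·9.362)) = 15.875990
iter 1: u=1.209436  f(a)=+7.090e-01  f'(a)=-1.361e+00  a ← 15.875990 − (+7.090e-01/-1.361e+00) = 16.396900
iter 2: u=1.171014  f(a)=+3.639e-02  f'(a)=-1.225e+00  a ← 16.396900 − (+3.639e-02/-1.225e+00) = 16.426616
iter 3: u=1.168896  f(a)=+1.074e-04  f'(a)=-1.217e+00  a ← 16.426616 − (+1.074e-04/-1.217e+00) = 16.426704
iter 4: u=1.168889  f(a)=+9.402e-10  f'(a)=-1.217e+00  a ← 16.426704 − (+9.402e-10/-1.217e+00) = 16.426704
iter 5: u=1.168889  f(a)=+7.105e-15  f'(a)=-1.217e+00  a ← 16.426704 − (+7.105e-15/-1.217e+00) = 16.426704
converged: |Δa| < 1e-12 after 5 iterations
sag = a·(cosh(S/(2a)) − 1) = 16.426704·(cosh(1.168889) − 1) = 12.559267
T_max/T_min = cosh(S/(2a)) = 1.764564

a=16.427 sag=12.559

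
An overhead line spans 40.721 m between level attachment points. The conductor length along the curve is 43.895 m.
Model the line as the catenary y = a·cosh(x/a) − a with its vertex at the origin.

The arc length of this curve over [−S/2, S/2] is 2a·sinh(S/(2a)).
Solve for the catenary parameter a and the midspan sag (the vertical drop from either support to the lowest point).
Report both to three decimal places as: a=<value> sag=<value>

a=30.115 sag=7.149

seed: a₀ = √(S³/(24(L−S))) = √(40.721³/(24·3.174)) = 29.772724
iter 1: u=0.683864  f(a)=+7.505e-02  f'(a)=-2.234e-01  a ← 29.772724 − (+7.505e-02/-2.234e-01) = 30.108741
iter 2: u=0.676232  f(a)=+1.289e-03  f'(a)=-2.157e-01  a ← 30.108741 − (+1.289e-03/-2.157e-01) = 30.114718
iter 3: u=0.676098  f(a)=+3.954e-07  f'(a)=-2.156e-01  a ← 30.114718 − (+3.954e-07/-2.156e-01) = 30.114720
iter 4: u=0.676098  f(a)=+3.553e-14  f'(a)=-2.156e-01  a ← 30.114720 − (+3.553e-14/-2.156e-01) = 30.114720
converged: |Δa| < 1e-12 after 4 iterations
sag = a·(cosh(S/(2a)) − 1) = 30.114720·(cosh(0.676098) − 1) = 7.149057
T_max/T_min = cosh(S/(2a)) = 1.237394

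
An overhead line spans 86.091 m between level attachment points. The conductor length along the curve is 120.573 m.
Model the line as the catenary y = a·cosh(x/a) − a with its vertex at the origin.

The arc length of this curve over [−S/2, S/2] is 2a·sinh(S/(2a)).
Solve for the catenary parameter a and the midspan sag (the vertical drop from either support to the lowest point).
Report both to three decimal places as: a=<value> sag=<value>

a=29.302 sag=37.728

seed: a₀ = √(S³/(24(L−S))) = √(86.091³/(24·34.482)) = 27.767372
iter 1: u=1.550219  f(a)=+4.388e+00  f'(a)=-3.134e+00  a ← 27.767372 − (+4.388e+00/-3.134e+00) = 29.167624
iter 2: u=1.475797  f(a)=+3.538e-01  f'(a)=-2.647e+00  a ← 29.167624 − (+3.538e-01/-2.647e+00) = 29.301268
iter 3: u=1.469066  f(a)=+2.745e-03  f'(a)=-2.606e+00  a ← 29.301268 − (+2.745e-03/-2.606e+00) = 29.302321
iter 4: u=1.469013  f(a)=+1.681e-07  f'(a)=-2.606e+00  a ← 29.302321 − (+1.681e-07/-2.606e+00) = 29.302321
iter 5: u=1.469013  f(a)=-1.421e-14  f'(a)=-2.606e+00  a ← 29.302321 − (-1.421e-14/-2.606e+00) = 29.302321
converged: |Δa| < 1e-12 after 5 iterations
sag = a·(cosh(S/(2a)) − 1) = 29.302321·(cosh(1.469013) − 1) = 37.728180
T_max/T_min = cosh(S/(2a)) = 2.287549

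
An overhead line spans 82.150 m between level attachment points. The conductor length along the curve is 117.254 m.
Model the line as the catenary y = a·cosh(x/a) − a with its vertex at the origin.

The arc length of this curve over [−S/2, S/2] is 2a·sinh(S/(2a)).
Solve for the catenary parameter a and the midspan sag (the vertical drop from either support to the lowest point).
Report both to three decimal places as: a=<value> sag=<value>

a=27.158 sag=37.454

seed: a₀ = √(S³/(24(L−S))) = √(82.150³/(24·35.104)) = 25.652366
iter 1: u=1.601217  f(a)=+4.785e+00  f'(a)=-3.506e+00  a ← 25.652366 − (+4.785e+00/-3.506e+00) = 27.017130
iter 2: u=1.520332  f(a)=+4.084e-01  f'(a)=-2.931e+00  a ← 27.017130 − (+4.084e-01/-2.931e+00) = 27.156466
iter 3: u=1.512531  f(a)=+3.588e-03  f'(a)=-2.880e+00  a ← 27.156466 − (+3.588e-03/-2.880e+00) = 27.157712
iter 4: u=1.512462  f(a)=+2.823e-07  f'(a)=-2.879e+00  a ← 27.157712 − (+2.823e-07/-2.879e+00) = 27.157712
iter 5: u=1.512462  f(a)=+1.421e-14  f'(a)=-2.879e+00  a ← 27.157712 − (+1.421e-14/-2.879e+00) = 27.157712
converged: |Δa| < 1e-12 after 5 iterations
sag = a·(cosh(S/(2a)) − 1) = 27.157712·(cosh(1.512462) − 1) = 37.453947
T_max/T_min = cosh(S/(2a)) = 2.379127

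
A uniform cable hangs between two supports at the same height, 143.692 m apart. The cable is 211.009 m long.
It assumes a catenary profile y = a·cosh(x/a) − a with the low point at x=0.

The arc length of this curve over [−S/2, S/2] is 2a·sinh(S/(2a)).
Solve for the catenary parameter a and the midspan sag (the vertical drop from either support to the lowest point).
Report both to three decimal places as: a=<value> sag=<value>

a=45.589 sag=69.344

seed: a₀ = √(S³/(24(L−S))) = √(143.692³/(24·67.317)) = 42.852966
iter 1: u=1.676570  f(a)=+1.012e+01  f'(a)=-4.118e+00  a ← 42.852966 − (+1.012e+01/-4.118e+00) = 45.310187
iter 2: u=1.585648  f(a)=+9.357e-01  f'(a)=-3.389e+00  a ← 45.310187 − (+9.357e-01/-3.389e+00) = 45.586278
iter 3: u=1.576044  f(a)=+9.799e-03  f'(a)=-3.318e+00  a ← 45.586278 − (+9.799e-03/-3.318e+00) = 45.589231
iter 4: u=1.575942  f(a)=+1.100e-06  f'(a)=-3.318e+00  a ← 45.589231 − (+1.100e-06/-3.318e+00) = 45.589231
iter 5: u=1.575942  f(a)=+2.842e-14  f'(a)=-3.318e+00  a ← 45.589231 − (+2.842e-14/-3.318e+00) = 45.589231
converged: |Δa| < 1e-12 after 5 iterations
sag = a·(cosh(S/(2a)) − 1) = 45.589231·(cosh(1.575942) − 1) = 69.343695
T_max/T_min = cosh(S/(2a)) = 2.521054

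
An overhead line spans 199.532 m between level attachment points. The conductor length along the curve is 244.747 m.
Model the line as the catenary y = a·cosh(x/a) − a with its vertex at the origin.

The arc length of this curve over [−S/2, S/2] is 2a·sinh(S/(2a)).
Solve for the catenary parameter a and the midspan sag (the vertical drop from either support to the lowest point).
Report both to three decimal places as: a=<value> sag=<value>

seed: a₀ = √(S³/(24(L−S))) = √(199.532³/(24·45.215)) = 85.560230
iter 1: u=1.166032  f(a)=+3.175e+00  f'(a)=-1.208e+00  a ← 85.560230 − (+3.175e+00/-1.208e+00) = 88.189194
iter 2: u=1.131272  f(a)=+1.522e-01  f'(a)=-1.094e+00  a ← 88.189194 − (+1.522e-01/-1.094e+00) = 88.328274
iter 3: u=1.129491  f(a)=+3.889e-04  f'(a)=-1.089e+00  a ← 88.328274 − (+3.889e-04/-1.089e+00) = 88.328631
iter 4: u=1.129487  f(a)=+2.552e-09  f'(a)=-1.089e+00  a ← 88.328631 − (+2.552e-09/-1.089e+00) = 88.328631
iter 5: u=1.129487  f(a)=+2.842e-14  f'(a)=-1.089e+00  a ← 88.328631 − (+2.842e-14/-1.089e+00) = 88.328631
converged: |Δa| < 1e-12 after 5 iterations
sag = a·(cosh(S/(2a)) − 1) = 88.328631·(cosh(1.129487) − 1) = 62.592609
T_max/T_min = cosh(S/(2a)) = 1.708633

a=88.329 sag=62.593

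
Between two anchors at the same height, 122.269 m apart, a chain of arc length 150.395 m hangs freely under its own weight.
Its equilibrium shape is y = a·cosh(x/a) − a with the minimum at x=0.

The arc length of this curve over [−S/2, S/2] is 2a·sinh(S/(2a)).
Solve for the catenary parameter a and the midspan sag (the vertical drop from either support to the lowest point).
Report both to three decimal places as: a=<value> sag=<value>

seed: a₀ = √(S³/(24(L−S))) = √(122.269³/(24·28.126)) = 52.037321
iter 1: u=1.174820  f(a)=+2.006e+00  f'(a)=-1.238e+00  a ← 52.037321 − (+2.006e+00/-1.238e+00) = 53.658021
iter 2: u=1.139336  f(a)=+9.753e-02  f'(a)=-1.120e+00  a ← 53.658021 − (+9.753e-02/-1.120e+00) = 53.745099
iter 3: u=1.137490  f(a)=+2.566e-04  f'(a)=-1.114e+00  a ← 53.745099 − (+2.566e-04/-1.114e+00) = 53.745329
iter 4: u=1.137485  f(a)=+1.787e-09  f'(a)=-1.114e+00  a ← 53.745329 − (+1.787e-09/-1.114e+00) = 53.745329
iter 5: u=1.137485  f(a)=+5.684e-14  f'(a)=-1.114e+00  a ← 53.745329 − (+5.684e-14/-1.114e+00) = 53.745329
converged: |Δa| < 1e-12 after 5 iterations
sag = a·(cosh(S/(2a)) − 1) = 53.745329·(cosh(1.137485) − 1) = 38.684236
T_max/T_min = cosh(S/(2a)) = 1.719769

a=53.745 sag=38.684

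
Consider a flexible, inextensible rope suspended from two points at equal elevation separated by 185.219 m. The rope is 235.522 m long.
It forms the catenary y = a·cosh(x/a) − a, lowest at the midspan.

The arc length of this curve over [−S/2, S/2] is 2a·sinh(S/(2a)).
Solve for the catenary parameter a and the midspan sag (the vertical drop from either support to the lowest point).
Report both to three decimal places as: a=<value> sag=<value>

seed: a₀ = √(S³/(24(L−S))) = √(185.219³/(24·50.303)) = 72.548049
iter 1: u=1.276526  f(a)=+4.261e+00  f'(a)=-1.626e+00  a ← 72.548049 − (+4.261e+00/-1.626e+00) = 75.168235
iter 2: u=1.232030  f(a)=+2.417e-01  f'(a)=-1.447e+00  a ← 75.168235 − (+2.417e-01/-1.447e+00) = 75.335345
iter 3: u=1.229297  f(a)=+8.814e-04  f'(a)=-1.436e+00  a ← 75.335345 − (+8.814e-04/-1.436e+00) = 75.335959
iter 4: u=1.229287  f(a)=+1.181e-08  f'(a)=-1.436e+00  a ← 75.335959 − (+1.181e-08/-1.436e+00) = 75.335959
iter 5: u=1.229287  f(a)=-5.684e-14  f'(a)=-1.436e+00  a ← 75.335959 − (-5.684e-14/-1.436e+00) = 75.335959
converged: |Δa| < 1e-12 after 5 iterations
sag = a·(cosh(S/(2a)) − 1) = 75.335959·(cosh(1.229287) − 1) = 64.460893
T_max/T_min = cosh(S/(2a)) = 1.855646

a=75.336 sag=64.461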